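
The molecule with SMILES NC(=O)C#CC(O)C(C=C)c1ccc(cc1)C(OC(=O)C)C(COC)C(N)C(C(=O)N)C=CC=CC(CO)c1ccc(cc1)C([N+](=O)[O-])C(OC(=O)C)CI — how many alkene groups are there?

Taking each segment in turn:
  H2NCO: –C(=O)NH2: carbonyl C bonded to C and to N → amide (the N is not a separate amine).
  C≡C: C≡C triple bond → alkyne.
  CH(OH): –OH on an sp³ carbon → alcohol (secondary).
  CH(CH=CH2): pendant –CH=CH2: C=C double bond → alkene.
  C6H4: para-disubstituted benzene ring → arene.
  CH(OCOCH3): pendant –OC(=O)CH3: an acyloxy group → ester.
  CH(CH2OCH3): pendant –CH2OCH3: C–O–C linkage → ether.
  CH(NH2): –NH2 on an sp³ carbon with no adjacent C=O → amine.
  CH(CONH2): pendant –CONH2: carbonyl C bonded to C and N → amide.
  CH=CH: C=C double bond → alkene.
  CH=CH: C=C double bond → alkene.
  CH(CH2OH): pendant –CH2OH on an sp³ backbone C → alcohol.
  C6H4: para-disubstituted benzene ring → arene.
  CH(NO2): –NO2 on an sp³ carbon → nitro (the N=O is not a carbonyl).
  CH(OCOCH3): pendant –OC(=O)CH3: an acyloxy group → ester.
  CH2I: halogen on an sp³ carbon → alkyl halide.
Alkene appears at: CH(CH=CH2), CH=CH, CH=CH → 3.

3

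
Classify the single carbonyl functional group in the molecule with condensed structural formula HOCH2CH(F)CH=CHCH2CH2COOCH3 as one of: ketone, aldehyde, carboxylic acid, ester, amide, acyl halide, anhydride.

The carbonyl is in the COOCH3 segment: –C(=O)OCH3: carbonyl C bonded to C and to –OCH3 → ester (not ketone + ether).

ester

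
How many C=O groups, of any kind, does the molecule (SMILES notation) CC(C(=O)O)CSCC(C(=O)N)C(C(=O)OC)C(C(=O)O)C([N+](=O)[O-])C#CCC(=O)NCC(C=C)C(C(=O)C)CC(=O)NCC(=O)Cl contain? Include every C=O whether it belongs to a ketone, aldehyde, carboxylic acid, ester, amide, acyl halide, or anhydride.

8

CH(COOH): carboxylic acid, 1 C=O (running total 1).
CH(CONH2): amide, 1 C=O (running total 2).
CH(COOCH3): ester, 1 C=O (running total 3).
CH(COOH): carboxylic acid, 1 C=O (running total 4).
CH2CONHCH2: amide, 1 C=O (running total 5).
CH(COCH3): ketone, 1 C=O (running total 6).
CH2CONHCH2: amide, 1 C=O (running total 7).
COCl: acyl halide, 1 C=O (running total 8).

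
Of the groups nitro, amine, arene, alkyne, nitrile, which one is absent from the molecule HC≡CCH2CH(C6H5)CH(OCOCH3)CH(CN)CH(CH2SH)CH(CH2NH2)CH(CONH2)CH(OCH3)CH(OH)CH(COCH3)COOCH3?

alkyne: present (HC≡C — C≡C triple bond → alkyne).
nitrile: present (CH(CN) — pendant –C≡N: nitrile).
arene: present (CH(C6H5) — pendant –C6H5: benzene ring → arene).
amine: present (CH(CH2NH2) — pendant –CH2NH2: N on sp³ C, no adjacent C=O → amine).
nitro: no segment matches this pattern.

nitro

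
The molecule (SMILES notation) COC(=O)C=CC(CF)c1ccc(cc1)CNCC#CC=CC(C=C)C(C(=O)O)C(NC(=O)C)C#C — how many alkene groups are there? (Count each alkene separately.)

3

Taking each segment in turn:
  CH3OOC: CH3O–C(=O)–: carbonyl C bonded to C and to –OCH3 → ester (not ketone + ether).
  CH=CH: C=C double bond → alkene.
  CH(CH2F): pendant –CH2X: halogen on sp³ carbon → alkyl halide.
  C6H4: para-disubstituted benzene ring → arene.
  CH2NHCH2: C–N–C with sp³ carbons and no adjacent C=O → amine (secondary).
  C≡C: C≡C triple bond → alkyne.
  CH=CH: C=C double bond → alkene.
  CH(CH=CH2): pendant –CH=CH2: C=C double bond → alkene.
  CH(COOH): pendant –COOH: carbonyl C bonded to C and –OH → carboxylic acid.
  CH(NHCOCH3): pendant –NHC(=O)CH3: N bonded to a carbonyl → amide (not amine).
  C≡CH: C≡C triple bond → alkyne.
Alkene appears at: CH=CH, CH=CH, CH(CH=CH2) → 3.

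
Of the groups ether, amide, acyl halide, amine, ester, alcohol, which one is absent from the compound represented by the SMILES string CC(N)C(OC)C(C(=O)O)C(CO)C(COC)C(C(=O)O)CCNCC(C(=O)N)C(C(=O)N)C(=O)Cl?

ester

ether: present (CH(OCH3) — pendant –OCH3: C–O–C with sp³ C, no adjacent C=O → ether).
amide: present (CH(CONH2) — pendant –CONH2: carbonyl C bonded to C and N → amide).
alcohol: present (CH(CH2OH) — pendant –CH2OH on an sp³ backbone C → alcohol).
amine: present (CH(NH2) — –NH2 on an sp³ carbon with no adjacent C=O → amine).
acyl halide: present (COCl — –C(=O)Cl: carbonyl C bonded to C and to a halogen → acyl halide (not alkyl halide)).
ester: no segment matches this pattern.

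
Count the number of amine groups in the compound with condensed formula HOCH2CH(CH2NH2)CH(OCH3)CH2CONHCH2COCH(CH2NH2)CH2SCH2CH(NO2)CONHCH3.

HO– on an sp³ carbon → alcohol.
pendant –CH2NH2: N on sp³ C, no adjacent C=O → amine.
pendant –OCH3: C–O–C with sp³ C, no adjacent C=O → ether.
–C(=O)–N– linkage → amide (the N is not an amine).
–C(=O)– with carbon on both sides → ketone.
pendant –CH2NH2: N on sp³ C, no adjacent C=O → amine.
C–S–C linkage → sulfide (thioether).
–NO2 on an sp³ carbon → nitro (the N=O is not a carbonyl).
–C(=O)NHCH3: carbonyl C bonded to C and to N → amide (the N is not an amine).
Amine appears at: CH(CH2NH2), CH(CH2NH2) → 2.

2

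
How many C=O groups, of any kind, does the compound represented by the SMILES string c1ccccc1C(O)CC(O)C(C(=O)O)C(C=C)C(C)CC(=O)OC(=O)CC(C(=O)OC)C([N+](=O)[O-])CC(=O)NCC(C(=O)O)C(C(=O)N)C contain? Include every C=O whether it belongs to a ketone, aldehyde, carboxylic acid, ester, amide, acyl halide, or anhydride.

CH(COOH): carboxylic acid, 1 C=O (running total 1).
CH2CO-O-COCH2: anhydride, 2 C=O (running total 3).
CH(COOCH3): ester, 1 C=O (running total 4).
CH2CONHCH2: amide, 1 C=O (running total 5).
CH(COOH): carboxylic acid, 1 C=O (running total 6).
CH(CONH2): amide, 1 C=O (running total 7).

7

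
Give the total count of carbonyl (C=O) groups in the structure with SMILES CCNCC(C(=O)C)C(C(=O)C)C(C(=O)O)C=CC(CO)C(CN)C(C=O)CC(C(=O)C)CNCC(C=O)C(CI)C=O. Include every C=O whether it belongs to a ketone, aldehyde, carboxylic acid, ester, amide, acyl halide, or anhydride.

CH(COCH3): ketone, 1 C=O (running total 1).
CH(COCH3): ketone, 1 C=O (running total 2).
CH(COOH): carboxylic acid, 1 C=O (running total 3).
CH(CHO): aldehyde, 1 C=O (running total 4).
CH(COCH3): ketone, 1 C=O (running total 5).
CH(CHO): aldehyde, 1 C=O (running total 6).
CHO: aldehyde, 1 C=O (running total 7).

7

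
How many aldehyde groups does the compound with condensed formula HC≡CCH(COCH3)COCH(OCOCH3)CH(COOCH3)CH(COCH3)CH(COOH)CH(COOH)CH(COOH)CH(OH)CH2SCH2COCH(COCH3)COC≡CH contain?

0

Taking each segment in turn:
  HC≡C: C≡C triple bond → alkyne.
  CH(COCH3): pendant –COCH3: carbonyl C bonded to two carbons → ketone.
  CO: –C(=O)– with carbon on both sides → ketone.
  CH(OCOCH3): pendant –OC(=O)CH3: an acyloxy group → ester.
  CH(COOCH3): pendant –COOCH3: carbonyl C bonded to C and –OCH3 → ester.
  CH(COCH3): pendant –COCH3: carbonyl C bonded to two carbons → ketone.
  CH(COOH): pendant –COOH: carbonyl C bonded to C and –OH → carboxylic acid.
  CH(COOH): pendant –COOH: carbonyl C bonded to C and –OH → carboxylic acid.
  CH(COOH): pendant –COOH: carbonyl C bonded to C and –OH → carboxylic acid.
  CH(OH): –OH on an sp³ carbon → alcohol (secondary).
  CH2SCH2: C–S–C linkage → sulfide (thioether).
  CO: –C(=O)– with carbon on both sides → ketone.
  CH(COCH3): pendant –COCH3: carbonyl C bonded to two carbons → ketone.
  CO: –C(=O)– with carbon on both sides → ketone.
  C≡CH: C≡C triple bond → alkyne.
No segment is a aldehyde: CH(COCH3) is ketone, not aldehyde; CO is ketone, not aldehyde; CH(OCOCH3) is ester, not aldehyde. → 0.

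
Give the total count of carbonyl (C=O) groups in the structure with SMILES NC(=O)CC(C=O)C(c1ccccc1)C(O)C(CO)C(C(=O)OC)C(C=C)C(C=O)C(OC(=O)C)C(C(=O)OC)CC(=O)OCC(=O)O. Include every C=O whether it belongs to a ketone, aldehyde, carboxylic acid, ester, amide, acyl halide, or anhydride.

8

H2NCO: amide, 1 C=O (running total 1).
CH(CHO): aldehyde, 1 C=O (running total 2).
CH(COOCH3): ester, 1 C=O (running total 3).
CH(CHO): aldehyde, 1 C=O (running total 4).
CH(OCOCH3): ester, 1 C=O (running total 5).
CH(COOCH3): ester, 1 C=O (running total 6).
CH2COOCH2: ester, 1 C=O (running total 7).
COOH: carboxylic acid, 1 C=O (running total 8).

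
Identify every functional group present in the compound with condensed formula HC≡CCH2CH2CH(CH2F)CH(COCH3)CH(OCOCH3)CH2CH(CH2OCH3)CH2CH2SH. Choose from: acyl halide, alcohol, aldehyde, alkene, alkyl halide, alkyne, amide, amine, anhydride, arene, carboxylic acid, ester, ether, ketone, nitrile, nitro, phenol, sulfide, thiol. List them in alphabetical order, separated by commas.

alkyl halide, alkyne, ester, ether, ketone, thiol

Working along the chain:
  HC≡C: C≡C triple bond → alkyne.
  CH(CH2F): pendant –CH2X: halogen on sp³ carbon → alkyl halide.
  CH(COCH3): pendant –COCH3: carbonyl C bonded to two carbons → ketone.
  CH(OCOCH3): pendant –OC(=O)CH3: an acyloxy group → ester.
  CH(CH2OCH3): pendant –CH2OCH3: C–O–C linkage → ether.
  CH2SH: –SH on an sp³ carbon → thiol.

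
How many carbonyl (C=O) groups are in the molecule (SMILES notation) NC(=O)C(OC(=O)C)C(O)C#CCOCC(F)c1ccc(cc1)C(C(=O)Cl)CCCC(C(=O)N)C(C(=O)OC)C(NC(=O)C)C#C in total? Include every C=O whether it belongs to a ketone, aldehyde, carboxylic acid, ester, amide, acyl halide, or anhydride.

H2NCO: amide, 1 C=O (running total 1).
CH(OCOCH3): ester, 1 C=O (running total 2).
CH(COCl): acyl halide, 1 C=O (running total 3).
CH(CONH2): amide, 1 C=O (running total 4).
CH(COOCH3): ester, 1 C=O (running total 5).
CH(NHCOCH3): amide, 1 C=O (running total 6).

6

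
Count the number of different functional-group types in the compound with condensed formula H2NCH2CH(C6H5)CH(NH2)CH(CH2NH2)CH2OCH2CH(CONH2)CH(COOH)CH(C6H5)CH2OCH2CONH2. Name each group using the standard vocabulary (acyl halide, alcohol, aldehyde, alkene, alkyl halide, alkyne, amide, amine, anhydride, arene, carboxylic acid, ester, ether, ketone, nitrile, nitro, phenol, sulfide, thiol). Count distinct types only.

5

–NH2 on an sp³ carbon with no adjacent C=O → amine.
pendant –C6H5: benzene ring → arene.
–NH2 on an sp³ carbon with no adjacent C=O → amine.
pendant –CH2NH2: N on sp³ C, no adjacent C=O → amine.
C–O–C with sp³ carbons on both sides and no adjacent C=O → ether.
pendant –CONH2: carbonyl C bonded to C and N → amide.
pendant –COOH: carbonyl C bonded to C and –OH → carboxylic acid.
pendant –C6H5: benzene ring → arene.
C–O–C with sp³ carbons on both sides and no adjacent C=O → ether.
–C(=O)NH2: carbonyl C bonded to C and to N → amide (the N is not a separate amine).
Distinct types present: amide, amine, arene, carboxylic acid, ether.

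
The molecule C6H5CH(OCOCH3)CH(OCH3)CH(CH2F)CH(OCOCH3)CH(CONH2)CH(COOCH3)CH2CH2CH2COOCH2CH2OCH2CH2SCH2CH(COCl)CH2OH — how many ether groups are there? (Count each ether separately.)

Taking each segment in turn:
  C6H5: C6H5– phenyl ring → arene.
  CH(OCOCH3): pendant –OC(=O)CH3: an acyloxy group → ester.
  CH(OCH3): pendant –OCH3: C–O–C with sp³ C, no adjacent C=O → ether.
  CH(CH2F): pendant –CH2X: halogen on sp³ carbon → alkyl halide.
  CH(OCOCH3): pendant –OC(=O)CH3: an acyloxy group → ester.
  CH(CONH2): pendant –CONH2: carbonyl C bonded to C and N → amide.
  CH(COOCH3): pendant –COOCH3: carbonyl C bonded to C and –OCH3 → ester.
  CH2COOCH2: –C(=O)–O–C with C on the carbonyl side → ester.
  CH2OCH2: C–O–C with sp³ carbons on both sides and no adjacent C=O → ether.
  CH2SCH2: C–S–C linkage → sulfide (thioether).
  CH(COCl): pendant –C(=O)X: carbonyl C bonded to C and halogen → acyl halide.
  CH2OH: –OH on an sp³ carbon → alcohol.
Ether appears at: CH(OCH3), CH2OCH2 → 2.

2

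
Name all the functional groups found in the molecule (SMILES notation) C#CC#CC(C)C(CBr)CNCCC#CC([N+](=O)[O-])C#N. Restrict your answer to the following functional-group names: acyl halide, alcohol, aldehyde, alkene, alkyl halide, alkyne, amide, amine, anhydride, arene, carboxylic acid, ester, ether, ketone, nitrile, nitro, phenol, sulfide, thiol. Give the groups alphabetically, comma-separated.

Reading the structure from left to right:
  HC≡C: C≡C triple bond → alkyne.
  C≡C: C≡C triple bond → alkyne.
  CH(CH2Br): pendant –CH2X: halogen on sp³ carbon → alkyl halide.
  CH2NHCH2: C–N–C with sp³ carbons and no adjacent C=O → amine (secondary).
  C≡C: C≡C triple bond → alkyne.
  CH(NO2): –NO2 on an sp³ carbon → nitro (the N=O is not a carbonyl).
  CN: –C≡N: carbon triple-bonded to nitrogen → nitrile.

alkyl halide, alkyne, amine, nitrile, nitro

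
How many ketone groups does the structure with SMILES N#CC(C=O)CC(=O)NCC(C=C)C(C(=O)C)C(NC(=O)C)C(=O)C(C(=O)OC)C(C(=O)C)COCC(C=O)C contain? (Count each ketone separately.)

N≡C–: carbon triple-bonded to nitrogen → nitrile.
pendant –CHO: carbonyl C bonded to C and H → aldehyde.
–C(=O)–N– linkage → amide (the N is not an amine).
pendant –CH=CH2: C=C double bond → alkene.
pendant –COCH3: carbonyl C bonded to two carbons → ketone.
pendant –NHC(=O)CH3: N bonded to a carbonyl → amide (not amine).
–C(=O)– with carbon on both sides → ketone.
pendant –COOCH3: carbonyl C bonded to C and –OCH3 → ester.
pendant –COCH3: carbonyl C bonded to two carbons → ketone.
C–O–C with sp³ carbons on both sides and no adjacent C=O → ether.
pendant –CHO: carbonyl C bonded to C and H → aldehyde.
Ketone appears at: CH(COCH3), CO, CH(COCH3) → 3.

3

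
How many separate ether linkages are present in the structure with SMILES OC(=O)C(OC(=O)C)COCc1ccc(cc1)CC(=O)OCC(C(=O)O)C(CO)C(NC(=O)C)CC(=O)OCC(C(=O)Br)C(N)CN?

–COOH: carbonyl C bonded to –OH and C → carboxylic acid (the –OH is not a separate alcohol).
pendant –OC(=O)CH3: an acyloxy group → ester.
C–O–C with sp³ carbons on both sides and no adjacent C=O → ether.
para-disubstituted benzene ring → arene.
–C(=O)–O–C with C on the carbonyl side → ester.
pendant –COOH: carbonyl C bonded to C and –OH → carboxylic acid.
pendant –CH2OH on an sp³ backbone C → alcohol.
pendant –NHC(=O)CH3: N bonded to a carbonyl → amide (not amine).
–C(=O)–O–C with C on the carbonyl side → ester.
pendant –C(=O)X: carbonyl C bonded to C and halogen → acyl halide.
–NH2 on an sp³ carbon with no adjacent C=O → amine.
–NH2 on an sp³ carbon with no adjacent C=O → amine.
Ether appears at: CH2OCH2 → 1.

1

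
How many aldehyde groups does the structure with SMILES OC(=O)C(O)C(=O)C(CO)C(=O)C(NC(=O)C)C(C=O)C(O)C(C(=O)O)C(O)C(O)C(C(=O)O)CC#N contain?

1

Working along the chain:
  HOOC: –COOH: carbonyl C bonded to –OH and C → carboxylic acid (the –OH is not a separate alcohol).
  CH(OH): –OH on an sp³ carbon → alcohol (secondary).
  CO: –C(=O)– with carbon on both sides → ketone.
  CH(CH2OH): pendant –CH2OH on an sp³ backbone C → alcohol.
  CO: –C(=O)– with carbon on both sides → ketone.
  CH(NHCOCH3): pendant –NHC(=O)CH3: N bonded to a carbonyl → amide (not amine).
  CH(CHO): pendant –CHO: carbonyl C bonded to C and H → aldehyde.
  CH(OH): –OH on an sp³ carbon → alcohol (secondary).
  CH(COOH): pendant –COOH: carbonyl C bonded to C and –OH → carboxylic acid.
  CH(OH): –OH on an sp³ carbon → alcohol (secondary).
  CH(OH): –OH on an sp³ carbon → alcohol (secondary).
  CH(COOH): pendant –COOH: carbonyl C bonded to C and –OH → carboxylic acid.
  CN: –C≡N: carbon triple-bonded to nitrogen → nitrile.
Aldehyde appears at: CH(CHO) → 1.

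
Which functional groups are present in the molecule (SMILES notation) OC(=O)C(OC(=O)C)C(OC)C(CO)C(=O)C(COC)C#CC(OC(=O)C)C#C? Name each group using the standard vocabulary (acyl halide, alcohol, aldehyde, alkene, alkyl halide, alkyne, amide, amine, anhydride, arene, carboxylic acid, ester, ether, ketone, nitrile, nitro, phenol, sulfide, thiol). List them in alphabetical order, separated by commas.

alcohol, alkyne, carboxylic acid, ester, ether, ketone

–COOH: carbonyl C bonded to –OH and C → carboxylic acid (the –OH is not a separate alcohol).
pendant –OC(=O)CH3: an acyloxy group → ester.
pendant –OCH3: C–O–C with sp³ C, no adjacent C=O → ether.
pendant –CH2OH on an sp³ backbone C → alcohol.
–C(=O)– with carbon on both sides → ketone.
pendant –CH2OCH3: C–O–C linkage → ether.
C≡C triple bond → alkyne.
pendant –OC(=O)CH3: an acyloxy group → ester.
C≡C triple bond → alkyne.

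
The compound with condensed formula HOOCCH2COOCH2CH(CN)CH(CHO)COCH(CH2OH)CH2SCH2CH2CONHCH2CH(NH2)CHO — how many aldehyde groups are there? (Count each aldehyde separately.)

–COOH: carbonyl C bonded to –OH and C → carboxylic acid (the –OH is not a separate alcohol).
–C(=O)–O–C with C on the carbonyl side → ester.
pendant –C≡N: nitrile.
pendant –CHO: carbonyl C bonded to C and H → aldehyde.
–C(=O)– with carbon on both sides → ketone.
pendant –CH2OH on an sp³ backbone C → alcohol.
C–S–C linkage → sulfide (thioether).
–C(=O)–N– linkage → amide (the N is not an amine).
–NH2 on an sp³ carbon with no adjacent C=O → amine.
terminal –CHO: carbonyl C bonded to H and C → aldehyde.
Aldehyde appears at: CH(CHO), CHO → 2.

2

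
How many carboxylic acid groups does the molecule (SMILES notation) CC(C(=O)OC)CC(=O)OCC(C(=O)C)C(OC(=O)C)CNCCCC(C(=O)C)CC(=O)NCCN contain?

0

Reading the structure from left to right:
  CH(COOCH3): pendant –COOCH3: carbonyl C bonded to C and –OCH3 → ester.
  CH2COOCH2: –C(=O)–O–C with C on the carbonyl side → ester.
  CH(COCH3): pendant –COCH3: carbonyl C bonded to two carbons → ketone.
  CH(OCOCH3): pendant –OC(=O)CH3: an acyloxy group → ester.
  CH2NHCH2: C–N–C with sp³ carbons and no adjacent C=O → amine (secondary).
  CH(COCH3): pendant –COCH3: carbonyl C bonded to two carbons → ketone.
  CH2CONHCH2: –C(=O)–N– linkage → amide (the N is not an amine).
  CH2NH2: –NH2 on an sp³ carbon with no adjacent C=O → amine.
No segment is a carboxylic acid: CH(COOCH3) is ester, not carboxylic acid; CH2COOCH2 is ester, not carboxylic acid; CH(OCOCH3) is ester, not carboxylic acid. → 0.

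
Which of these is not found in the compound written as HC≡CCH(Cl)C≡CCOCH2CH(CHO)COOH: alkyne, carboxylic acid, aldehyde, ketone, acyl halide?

alkyne: present (HC≡C — C≡C triple bond → alkyne).
aldehyde: present (CH(CHO) — pendant –CHO: carbonyl C bonded to C and H → aldehyde).
carboxylic acid: present (COOH — –COOH: carbonyl C bonded to –OH and C → carboxylic acid (the –OH is not a separate alcohol)).
ketone: present (CO — –C(=O)– with carbon on both sides → ketone).
acyl halide: no segment matches this pattern.

acyl halide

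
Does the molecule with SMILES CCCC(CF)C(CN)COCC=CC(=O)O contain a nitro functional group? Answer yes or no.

no

Working along the chain:
  CH(CH2F): pendant –CH2X: halogen on sp³ carbon → alkyl halide.
  CH(CH2NH2): pendant –CH2NH2: N on sp³ C, no adjacent C=O → amine.
  CH2OCH2: C–O–C with sp³ carbons on both sides and no adjacent C=O → ether.
  CH=CH: C=C double bond → alkene.
  COOH: –COOH: carbonyl C bonded to –OH and C → carboxylic acid (the –OH is not a separate alcohol).
The groups actually present are: alkene, alkyl halide, amine, carboxylic acid, ether.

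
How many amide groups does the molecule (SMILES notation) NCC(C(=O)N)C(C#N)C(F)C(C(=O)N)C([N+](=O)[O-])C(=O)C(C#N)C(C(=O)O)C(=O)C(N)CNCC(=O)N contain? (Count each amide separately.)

3

–NH2 on an sp³ carbon with no adjacent C=O → amine.
pendant –CONH2: carbonyl C bonded to C and N → amide.
pendant –C≡N: nitrile.
halogen on an sp³ carbon → alkyl halide.
pendant –CONH2: carbonyl C bonded to C and N → amide.
–NO2 on an sp³ carbon → nitro (the N=O is not a carbonyl).
–C(=O)– with carbon on both sides → ketone.
pendant –C≡N: nitrile.
pendant –COOH: carbonyl C bonded to C and –OH → carboxylic acid.
–C(=O)– with carbon on both sides → ketone.
–NH2 on an sp³ carbon with no adjacent C=O → amine.
C–N–C with sp³ carbons and no adjacent C=O → amine (secondary).
–C(=O)NH2: carbonyl C bonded to C and to N → amide (the N is not a separate amine).
Amide appears at: CH(CONH2), CH(CONH2), CONH2 → 3.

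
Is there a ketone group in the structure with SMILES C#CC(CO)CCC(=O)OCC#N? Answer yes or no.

no

C≡C triple bond → alkyne.
pendant –CH2OH on an sp³ backbone C → alcohol.
–C(=O)–O–C with C on the carbonyl side → ester.
–C≡N: carbon triple-bonded to nitrogen → nitrile.
In CH2COOCH2, the C=O is bonded to an –O–C group, which defines an ester, not a ketone.
The groups actually present are: alcohol, alkyne, ester, nitrile.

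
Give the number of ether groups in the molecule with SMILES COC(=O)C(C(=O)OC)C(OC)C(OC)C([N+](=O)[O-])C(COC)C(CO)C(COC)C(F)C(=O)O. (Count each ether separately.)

Reading the structure from left to right:
  CH3OOC: CH3O–C(=O)–: carbonyl C bonded to C and to –OCH3 → ester (not ketone + ether).
  CH(COOCH3): pendant –COOCH3: carbonyl C bonded to C and –OCH3 → ester.
  CH(OCH3): pendant –OCH3: C–O–C with sp³ C, no adjacent C=O → ether.
  CH(OCH3): pendant –OCH3: C–O–C with sp³ C, no adjacent C=O → ether.
  CH(NO2): –NO2 on an sp³ carbon → nitro (the N=O is not a carbonyl).
  CH(CH2OCH3): pendant –CH2OCH3: C–O–C linkage → ether.
  CH(CH2OH): pendant –CH2OH on an sp³ backbone C → alcohol.
  CH(CH2OCH3): pendant –CH2OCH3: C–O–C linkage → ether.
  CH(F): halogen on an sp³ carbon → alkyl halide.
  COOH: –COOH: carbonyl C bonded to –OH and C → carboxylic acid (the –OH is not a separate alcohol).
Ether appears at: CH(OCH3), CH(OCH3), CH(CH2OCH3), CH(CH2OCH3) → 4.

4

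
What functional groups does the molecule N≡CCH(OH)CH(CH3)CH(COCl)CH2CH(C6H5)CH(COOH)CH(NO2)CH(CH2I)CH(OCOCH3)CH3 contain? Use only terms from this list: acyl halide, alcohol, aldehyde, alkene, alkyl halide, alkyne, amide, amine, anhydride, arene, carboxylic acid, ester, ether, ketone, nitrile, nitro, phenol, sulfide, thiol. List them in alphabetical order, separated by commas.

acyl halide, alcohol, alkyl halide, arene, carboxylic acid, ester, nitrile, nitro

N≡C–: carbon triple-bonded to nitrogen → nitrile.
–OH on an sp³ carbon → alcohol (secondary).
pendant –C(=O)X: carbonyl C bonded to C and halogen → acyl halide.
pendant –C6H5: benzene ring → arene.
pendant –COOH: carbonyl C bonded to C and –OH → carboxylic acid.
–NO2 on an sp³ carbon → nitro (the N=O is not a carbonyl).
pendant –CH2X: halogen on sp³ carbon → alkyl halide.
pendant –OC(=O)CH3: an acyloxy group → ester.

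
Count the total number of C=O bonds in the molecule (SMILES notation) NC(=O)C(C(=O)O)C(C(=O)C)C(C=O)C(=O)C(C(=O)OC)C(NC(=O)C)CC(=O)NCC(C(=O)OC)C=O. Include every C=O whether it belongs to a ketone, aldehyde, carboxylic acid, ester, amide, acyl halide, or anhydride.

10

H2NCO: amide, 1 C=O (running total 1).
CH(COOH): carboxylic acid, 1 C=O (running total 2).
CH(COCH3): ketone, 1 C=O (running total 3).
CH(CHO): aldehyde, 1 C=O (running total 4).
CO: ketone, 1 C=O (running total 5).
CH(COOCH3): ester, 1 C=O (running total 6).
CH(NHCOCH3): amide, 1 C=O (running total 7).
CH2CONHCH2: amide, 1 C=O (running total 8).
CH(COOCH3): ester, 1 C=O (running total 9).
CHO: aldehyde, 1 C=O (running total 10).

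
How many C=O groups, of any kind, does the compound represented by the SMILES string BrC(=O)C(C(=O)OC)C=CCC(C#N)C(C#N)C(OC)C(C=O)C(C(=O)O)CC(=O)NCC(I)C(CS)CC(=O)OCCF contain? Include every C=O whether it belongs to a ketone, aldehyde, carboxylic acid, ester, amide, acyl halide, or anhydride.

BrCO: acyl halide, 1 C=O (running total 1).
CH(COOCH3): ester, 1 C=O (running total 2).
CH(CHO): aldehyde, 1 C=O (running total 3).
CH(COOH): carboxylic acid, 1 C=O (running total 4).
CH2CONHCH2: amide, 1 C=O (running total 5).
CH2COOCH2: ester, 1 C=O (running total 6).

6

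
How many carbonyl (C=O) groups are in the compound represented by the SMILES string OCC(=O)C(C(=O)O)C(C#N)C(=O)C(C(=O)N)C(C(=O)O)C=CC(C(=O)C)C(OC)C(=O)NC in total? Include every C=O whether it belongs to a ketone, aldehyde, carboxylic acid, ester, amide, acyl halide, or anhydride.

7

CO: ketone, 1 C=O (running total 1).
CH(COOH): carboxylic acid, 1 C=O (running total 2).
CO: ketone, 1 C=O (running total 3).
CH(CONH2): amide, 1 C=O (running total 4).
CH(COOH): carboxylic acid, 1 C=O (running total 5).
CH(COCH3): ketone, 1 C=O (running total 6).
CONHCH3: amide, 1 C=O (running total 7).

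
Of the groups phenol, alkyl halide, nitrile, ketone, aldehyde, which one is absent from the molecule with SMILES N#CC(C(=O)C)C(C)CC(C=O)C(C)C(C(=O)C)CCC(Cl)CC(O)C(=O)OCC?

alkyl halide: present (CH(Cl) — halogen on an sp³ carbon → alkyl halide).
ketone: present (CH(COCH3) — pendant –COCH3: carbonyl C bonded to two carbons → ketone).
nitrile: present (N≡C — N≡C–: carbon triple-bonded to nitrogen → nitrile).
aldehyde: present (CH(CHO) — pendant –CHO: carbonyl C bonded to C and H → aldehyde).
phenol: absent. In CH(OH), the –OH is on an sp³ carbon, not on an aromatic ring, so it is an alcohol.

phenol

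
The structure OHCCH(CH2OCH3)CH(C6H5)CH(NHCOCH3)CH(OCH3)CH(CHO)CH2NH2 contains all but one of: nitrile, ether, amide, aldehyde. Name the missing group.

nitrile

ether: present (CH(CH2OCH3) — pendant –CH2OCH3: C–O–C linkage → ether).
aldehyde: present (OHC — terminal –CHO: carbonyl C bonded to H and C → aldehyde).
amide: present (CH(NHCOCH3) — pendant –NHC(=O)CH3: N bonded to a carbonyl → amide (not amine)).
nitrile: no segment matches this pattern.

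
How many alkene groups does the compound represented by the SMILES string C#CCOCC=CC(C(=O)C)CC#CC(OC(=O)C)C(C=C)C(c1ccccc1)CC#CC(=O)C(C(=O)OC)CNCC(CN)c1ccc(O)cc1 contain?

2

C≡C triple bond → alkyne.
C–O–C with sp³ carbons on both sides and no adjacent C=O → ether.
C=C double bond → alkene.
pendant –COCH3: carbonyl C bonded to two carbons → ketone.
C≡C triple bond → alkyne.
pendant –OC(=O)CH3: an acyloxy group → ester.
pendant –CH=CH2: C=C double bond → alkene.
pendant –C6H5: benzene ring → arene.
C≡C triple bond → alkyne.
–C(=O)– with carbon on both sides → ketone.
pendant –COOCH3: carbonyl C bonded to C and –OCH3 → ester.
C–N–C with sp³ carbons and no adjacent C=O → amine (secondary).
pendant –CH2NH2: N on sp³ C, no adjacent C=O → amine.
–OH attached directly to an aromatic ring → phenol (not alcohol); the ring itself is an arene.
Alkene appears at: CH=CH, CH(CH=CH2) → 2.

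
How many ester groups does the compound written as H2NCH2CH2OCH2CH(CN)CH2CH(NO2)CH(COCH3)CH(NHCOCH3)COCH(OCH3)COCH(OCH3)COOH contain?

0

–NH2 on an sp³ carbon with no adjacent C=O → amine.
C–O–C with sp³ carbons on both sides and no adjacent C=O → ether.
pendant –C≡N: nitrile.
–NO2 on an sp³ carbon → nitro (the N=O is not a carbonyl).
pendant –COCH3: carbonyl C bonded to two carbons → ketone.
pendant –NHC(=O)CH3: N bonded to a carbonyl → amide (not amine).
–C(=O)– with carbon on both sides → ketone.
pendant –OCH3: C–O–C with sp³ C, no adjacent C=O → ether.
–C(=O)– with carbon on both sides → ketone.
pendant –OCH3: C–O–C with sp³ C, no adjacent C=O → ether.
–COOH: carbonyl C bonded to –OH and C → carboxylic acid (the –OH is not a separate alcohol).
No segment is a ester: CH2OCH2 is ether, not ester; CH(COCH3) is ketone, not ester; CO is ketone, not ester. → 0.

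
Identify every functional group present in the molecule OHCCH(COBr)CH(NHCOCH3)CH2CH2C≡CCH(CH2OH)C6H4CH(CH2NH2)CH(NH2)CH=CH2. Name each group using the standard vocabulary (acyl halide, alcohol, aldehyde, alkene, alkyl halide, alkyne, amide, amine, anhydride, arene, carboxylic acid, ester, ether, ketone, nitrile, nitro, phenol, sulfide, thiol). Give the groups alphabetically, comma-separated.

terminal –CHO: carbonyl C bonded to H and C → aldehyde.
pendant –C(=O)X: carbonyl C bonded to C and halogen → acyl halide.
pendant –NHC(=O)CH3: N bonded to a carbonyl → amide (not amine).
C≡C triple bond → alkyne.
pendant –CH2OH on an sp³ backbone C → alcohol.
para-disubstituted benzene ring → arene.
pendant –CH2NH2: N on sp³ C, no adjacent C=O → amine.
–NH2 on an sp³ carbon with no adjacent C=O → amine.
C=C double bond → alkene.

acyl halide, alcohol, aldehyde, alkene, alkyne, amide, amine, arene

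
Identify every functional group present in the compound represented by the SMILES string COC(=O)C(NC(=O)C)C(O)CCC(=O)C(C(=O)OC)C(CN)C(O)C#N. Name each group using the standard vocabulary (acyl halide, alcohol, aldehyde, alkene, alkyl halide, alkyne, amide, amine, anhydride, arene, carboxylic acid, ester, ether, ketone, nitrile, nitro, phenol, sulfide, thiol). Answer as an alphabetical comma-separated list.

alcohol, amide, amine, ester, ketone, nitrile

Reading the structure from left to right:
  CH3OOC: CH3O–C(=O)–: carbonyl C bonded to C and to –OCH3 → ester (not ketone + ether).
  CH(NHCOCH3): pendant –NHC(=O)CH3: N bonded to a carbonyl → amide (not amine).
  CH(OH): –OH on an sp³ carbon → alcohol (secondary).
  CO: –C(=O)– with carbon on both sides → ketone.
  CH(COOCH3): pendant –COOCH3: carbonyl C bonded to C and –OCH3 → ester.
  CH(CH2NH2): pendant –CH2NH2: N on sp³ C, no adjacent C=O → amine.
  CH(OH): –OH on an sp³ carbon → alcohol (secondary).
  CN: –C≡N: carbon triple-bonded to nitrogen → nitrile.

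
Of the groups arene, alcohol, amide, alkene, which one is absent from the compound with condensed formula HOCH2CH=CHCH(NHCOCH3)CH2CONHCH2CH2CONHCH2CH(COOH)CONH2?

arene

amide: present (CH(NHCOCH3) — pendant –NHC(=O)CH3: N bonded to a carbonyl → amide (not amine)).
alcohol: present (HOCH2 — HO– on an sp³ carbon → alcohol).
alkene: present (CH=CH — C=C double bond → alkene).
arene: no segment matches this pattern.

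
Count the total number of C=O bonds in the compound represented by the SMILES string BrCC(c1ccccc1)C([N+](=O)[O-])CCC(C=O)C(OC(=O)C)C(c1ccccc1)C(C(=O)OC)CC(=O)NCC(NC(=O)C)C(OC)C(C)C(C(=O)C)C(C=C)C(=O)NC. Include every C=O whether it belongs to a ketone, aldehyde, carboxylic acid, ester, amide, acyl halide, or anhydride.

CH(CHO): aldehyde, 1 C=O (running total 1).
CH(OCOCH3): ester, 1 C=O (running total 2).
CH(COOCH3): ester, 1 C=O (running total 3).
CH2CONHCH2: amide, 1 C=O (running total 4).
CH(NHCOCH3): amide, 1 C=O (running total 5).
CH(COCH3): ketone, 1 C=O (running total 6).
CONHCH3: amide, 1 C=O (running total 7).

7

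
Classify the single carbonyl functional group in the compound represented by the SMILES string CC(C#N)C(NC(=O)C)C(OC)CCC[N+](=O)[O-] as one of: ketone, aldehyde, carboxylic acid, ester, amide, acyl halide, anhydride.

amide

The carbonyl is in the CH(NHCOCH3) segment: pendant –NHC(=O)CH3: N bonded to a carbonyl → amide (not amine).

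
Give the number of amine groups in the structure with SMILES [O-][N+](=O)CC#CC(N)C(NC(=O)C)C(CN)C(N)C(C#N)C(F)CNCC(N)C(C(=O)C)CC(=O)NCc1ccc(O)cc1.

Taking each segment in turn:
  O2NCH2: –NO2 on carbon → nitro group.
  C≡C: C≡C triple bond → alkyne.
  CH(NH2): –NH2 on an sp³ carbon with no adjacent C=O → amine.
  CH(NHCOCH3): pendant –NHC(=O)CH3: N bonded to a carbonyl → amide (not amine).
  CH(CH2NH2): pendant –CH2NH2: N on sp³ C, no adjacent C=O → amine.
  CH(NH2): –NH2 on an sp³ carbon with no adjacent C=O → amine.
  CH(CN): pendant –C≡N: nitrile.
  CH(F): halogen on an sp³ carbon → alkyl halide.
  CH2NHCH2: C–N–C with sp³ carbons and no adjacent C=O → amine (secondary).
  CH(NH2): –NH2 on an sp³ carbon with no adjacent C=O → amine.
  CH(COCH3): pendant –COCH3: carbonyl C bonded to two carbons → ketone.
  CH2CONHCH2: –C(=O)–N– linkage → amide (the N is not an amine).
  C6H4OH: –OH attached directly to an aromatic ring → phenol (not alcohol); the ring itself is an arene.
Amine appears at: CH(NH2), CH(CH2NH2), CH(NH2), CH2NHCH2, CH(NH2) → 5.

5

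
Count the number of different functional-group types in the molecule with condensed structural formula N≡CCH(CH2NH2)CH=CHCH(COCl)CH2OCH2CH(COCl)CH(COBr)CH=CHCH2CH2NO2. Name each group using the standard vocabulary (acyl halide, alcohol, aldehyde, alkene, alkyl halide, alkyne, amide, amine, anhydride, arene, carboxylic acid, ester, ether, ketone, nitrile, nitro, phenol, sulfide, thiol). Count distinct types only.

6

Working along the chain:
  N≡C: N≡C–: carbon triple-bonded to nitrogen → nitrile.
  CH(CH2NH2): pendant –CH2NH2: N on sp³ C, no adjacent C=O → amine.
  CH=CH: C=C double bond → alkene.
  CH(COCl): pendant –C(=O)X: carbonyl C bonded to C and halogen → acyl halide.
  CH2OCH2: C–O–C with sp³ carbons on both sides and no adjacent C=O → ether.
  CH(COCl): pendant –C(=O)X: carbonyl C bonded to C and halogen → acyl halide.
  CH(COBr): pendant –C(=O)X: carbonyl C bonded to C and halogen → acyl halide.
  CH=CH: C=C double bond → alkene.
  CH2NO2: –NO2 on carbon → nitro group.
Distinct types present: acyl halide, alkene, amine, ether, nitrile, nitro.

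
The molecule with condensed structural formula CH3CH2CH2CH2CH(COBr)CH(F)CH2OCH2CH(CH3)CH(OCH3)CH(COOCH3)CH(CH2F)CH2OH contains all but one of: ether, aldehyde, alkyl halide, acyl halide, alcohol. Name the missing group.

acyl halide: present (CH(COBr) — pendant –C(=O)X: carbonyl C bonded to C and halogen → acyl halide).
ether: present (CH2OCH2 — C–O–C with sp³ carbons on both sides and no adjacent C=O → ether).
alkyl halide: present (CH(F) — halogen on an sp³ carbon → alkyl halide).
alcohol: present (CH2OH — –OH on an sp³ carbon → alcohol).
aldehyde: no segment matches this pattern.

aldehyde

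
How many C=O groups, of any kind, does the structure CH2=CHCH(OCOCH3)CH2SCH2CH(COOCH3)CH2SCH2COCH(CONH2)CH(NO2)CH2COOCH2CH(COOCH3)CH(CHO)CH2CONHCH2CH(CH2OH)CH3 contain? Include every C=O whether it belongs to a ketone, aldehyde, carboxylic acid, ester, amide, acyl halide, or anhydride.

CH(OCOCH3): ester, 1 C=O (running total 1).
CH(COOCH3): ester, 1 C=O (running total 2).
CO: ketone, 1 C=O (running total 3).
CH(CONH2): amide, 1 C=O (running total 4).
CH2COOCH2: ester, 1 C=O (running total 5).
CH(COOCH3): ester, 1 C=O (running total 6).
CH(CHO): aldehyde, 1 C=O (running total 7).
CH2CONHCH2: amide, 1 C=O (running total 8).

8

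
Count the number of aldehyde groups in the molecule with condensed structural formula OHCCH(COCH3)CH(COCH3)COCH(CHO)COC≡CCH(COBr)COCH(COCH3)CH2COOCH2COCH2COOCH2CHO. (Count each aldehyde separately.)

Reading the structure from left to right:
  OHC: terminal –CHO: carbonyl C bonded to H and C → aldehyde.
  CH(COCH3): pendant –COCH3: carbonyl C bonded to two carbons → ketone.
  CH(COCH3): pendant –COCH3: carbonyl C bonded to two carbons → ketone.
  CO: –C(=O)– with carbon on both sides → ketone.
  CH(CHO): pendant –CHO: carbonyl C bonded to C and H → aldehyde.
  CO: –C(=O)– with carbon on both sides → ketone.
  C≡C: C≡C triple bond → alkyne.
  CH(COBr): pendant –C(=O)X: carbonyl C bonded to C and halogen → acyl halide.
  CO: –C(=O)– with carbon on both sides → ketone.
  CH(COCH3): pendant –COCH3: carbonyl C bonded to two carbons → ketone.
  CH2COOCH2: –C(=O)–O–C with C on the carbonyl side → ester.
  CO: –C(=O)– with carbon on both sides → ketone.
  CH2COOCH2: –C(=O)–O–C with C on the carbonyl side → ester.
  CHO: terminal –CHO: carbonyl C bonded to H and C → aldehyde.
Aldehyde appears at: OHC, CH(CHO), CHO → 3.

3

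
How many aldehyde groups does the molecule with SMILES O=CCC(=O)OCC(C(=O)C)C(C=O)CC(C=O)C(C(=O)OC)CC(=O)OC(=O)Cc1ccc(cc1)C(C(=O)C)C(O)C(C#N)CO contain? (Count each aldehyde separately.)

Taking each segment in turn:
  OHC: terminal –CHO: carbonyl C bonded to H and C → aldehyde.
  CH2COOCH2: –C(=O)–O–C with C on the carbonyl side → ester.
  CH(COCH3): pendant –COCH3: carbonyl C bonded to two carbons → ketone.
  CH(CHO): pendant –CHO: carbonyl C bonded to C and H → aldehyde.
  CH(CHO): pendant –CHO: carbonyl C bonded to C and H → aldehyde.
  CH(COOCH3): pendant –COOCH3: carbonyl C bonded to C and –OCH3 → ester.
  CH2CO-O-COCH2: two acyl groups sharing one oxygen, –C(=O)–O–C(=O)– → anhydride.
  C6H4: para-disubstituted benzene ring → arene.
  CH(COCH3): pendant –COCH3: carbonyl C bonded to two carbons → ketone.
  CH(OH): –OH on an sp³ carbon → alcohol (secondary).
  CH(CN): pendant –C≡N: nitrile.
  CH2OH: –OH on an sp³ carbon → alcohol.
Aldehyde appears at: OHC, CH(CHO), CH(CHO) → 3.

3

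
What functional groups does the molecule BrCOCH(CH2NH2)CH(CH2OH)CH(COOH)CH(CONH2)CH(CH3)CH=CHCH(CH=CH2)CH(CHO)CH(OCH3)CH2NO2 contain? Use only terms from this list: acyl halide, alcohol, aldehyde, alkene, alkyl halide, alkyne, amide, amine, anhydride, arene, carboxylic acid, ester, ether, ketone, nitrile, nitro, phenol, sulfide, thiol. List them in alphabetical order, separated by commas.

acyl halide, alcohol, aldehyde, alkene, amide, amine, carboxylic acid, ether, nitro

Taking each segment in turn:
  BrCO: –C(=O)Br: carbonyl C bonded to C and to a halogen → acyl halide (not alkyl halide).
  CH(CH2NH2): pendant –CH2NH2: N on sp³ C, no adjacent C=O → amine.
  CH(CH2OH): pendant –CH2OH on an sp³ backbone C → alcohol.
  CH(COOH): pendant –COOH: carbonyl C bonded to C and –OH → carboxylic acid.
  CH(CONH2): pendant –CONH2: carbonyl C bonded to C and N → amide.
  CH=CH: C=C double bond → alkene.
  CH(CH=CH2): pendant –CH=CH2: C=C double bond → alkene.
  CH(CHO): pendant –CHO: carbonyl C bonded to C and H → aldehyde.
  CH(OCH3): pendant –OCH3: C–O–C with sp³ C, no adjacent C=O → ether.
  CH2NO2: –NO2 on carbon → nitro group.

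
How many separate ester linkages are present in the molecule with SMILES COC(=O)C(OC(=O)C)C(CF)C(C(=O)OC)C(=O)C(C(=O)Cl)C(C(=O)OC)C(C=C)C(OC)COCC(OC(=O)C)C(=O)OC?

6

Working along the chain:
  CH3OOC: CH3O–C(=O)–: carbonyl C bonded to C and to –OCH3 → ester (not ketone + ether).
  CH(OCOCH3): pendant –OC(=O)CH3: an acyloxy group → ester.
  CH(CH2F): pendant –CH2X: halogen on sp³ carbon → alkyl halide.
  CH(COOCH3): pendant –COOCH3: carbonyl C bonded to C and –OCH3 → ester.
  CO: –C(=O)– with carbon on both sides → ketone.
  CH(COCl): pendant –C(=O)X: carbonyl C bonded to C and halogen → acyl halide.
  CH(COOCH3): pendant –COOCH3: carbonyl C bonded to C and –OCH3 → ester.
  CH(CH=CH2): pendant –CH=CH2: C=C double bond → alkene.
  CH(OCH3): pendant –OCH3: C–O–C with sp³ C, no adjacent C=O → ether.
  CH2OCH2: C–O–C with sp³ carbons on both sides and no adjacent C=O → ether.
  CH(OCOCH3): pendant –OC(=O)CH3: an acyloxy group → ester.
  COOCH3: –C(=O)OCH3: carbonyl C bonded to C and to –OCH3 → ester (not ketone + ether).
Ester appears at: CH3OOC, CH(OCOCH3), CH(COOCH3), CH(COOCH3), CH(OCOCH3), COOCH3 → 6.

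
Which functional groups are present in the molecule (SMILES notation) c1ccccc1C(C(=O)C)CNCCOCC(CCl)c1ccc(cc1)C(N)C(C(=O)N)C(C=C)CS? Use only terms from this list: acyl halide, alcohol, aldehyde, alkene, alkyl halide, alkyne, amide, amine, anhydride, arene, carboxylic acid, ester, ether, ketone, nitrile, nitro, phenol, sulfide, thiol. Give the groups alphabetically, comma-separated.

C6H5– phenyl ring → arene.
pendant –COCH3: carbonyl C bonded to two carbons → ketone.
C–N–C with sp³ carbons and no adjacent C=O → amine (secondary).
C–O–C with sp³ carbons on both sides and no adjacent C=O → ether.
pendant –CH2X: halogen on sp³ carbon → alkyl halide.
para-disubstituted benzene ring → arene.
–NH2 on an sp³ carbon with no adjacent C=O → amine.
pendant –CONH2: carbonyl C bonded to C and N → amide.
pendant –CH=CH2: C=C double bond → alkene.
–SH on an sp³ carbon → thiol.

alkene, alkyl halide, amide, amine, arene, ether, ketone, thiol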